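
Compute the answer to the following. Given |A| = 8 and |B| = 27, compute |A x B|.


The Cartesian product A x B contains all ordered pairs (a, b).
|A x B| = |A| * |B| = 8 * 27 = 216

216


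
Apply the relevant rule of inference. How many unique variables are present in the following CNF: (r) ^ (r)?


Identify each variable that appears in the formula.
Variables found: r
Count = 1

1


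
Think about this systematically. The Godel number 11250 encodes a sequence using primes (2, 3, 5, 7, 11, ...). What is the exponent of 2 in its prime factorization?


Factorize 11250 by dividing by 2 repeatedly.
Division steps: 2 divides 11250 exactly 1 time(s).
Exponent of 2 = 1

1


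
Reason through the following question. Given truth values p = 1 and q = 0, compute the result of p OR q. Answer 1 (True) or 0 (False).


p = 1, q = 0
Operation: p OR q
Evaluate: 1 OR 0 = 1

1


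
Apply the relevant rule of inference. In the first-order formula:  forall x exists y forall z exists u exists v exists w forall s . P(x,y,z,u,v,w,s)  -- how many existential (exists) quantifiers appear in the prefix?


Quantifier prefix: forall x exists y forall z exists u exists v exists w forall s
Mark each quantifier type:
  U E U E E E U
Universal count = 3, Existential count = 4
Asked for existential (exists) quantifiers: 4

4


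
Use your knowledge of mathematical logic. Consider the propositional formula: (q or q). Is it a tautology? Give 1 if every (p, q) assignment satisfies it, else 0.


Check all 4 assignments:
p=0, q=0: 0
p=0, q=1: 1
p=1, q=0: 0
p=1, q=1: 1
Satisfying count = 2/4.
Tautology iff count = 4: no.

0


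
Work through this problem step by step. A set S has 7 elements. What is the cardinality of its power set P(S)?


The power set of a set with n elements has 2^n elements.
|P(S)| = 2^7 = 128

128


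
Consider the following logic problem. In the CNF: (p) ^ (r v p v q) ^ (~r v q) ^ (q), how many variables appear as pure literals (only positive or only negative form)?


Check each variable for pure literal status:
p: pure positive
q: pure positive
r: mixed (not pure)
Pure literal count = 2

2


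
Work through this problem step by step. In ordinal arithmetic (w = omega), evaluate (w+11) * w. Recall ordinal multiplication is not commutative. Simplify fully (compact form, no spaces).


Compute (w+11) * w.
Ordinal * is associative and left-distributive over +, but NOT commutative; for finite n>1, n*w = w but w*n stays w*n.
(w+11) * w = sup{(w+11)*k : k<w} = sup{w*k+11} = w^2 (the +11 tail is absorbed in the limit).
Result = w^2

w^2


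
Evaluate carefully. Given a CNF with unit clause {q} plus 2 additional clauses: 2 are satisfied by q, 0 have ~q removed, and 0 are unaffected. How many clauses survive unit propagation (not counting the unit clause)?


Satisfied (removed): 2
Shortened (remain): 0
Unchanged (remain): 0
Remaining = 0 + 0 = 0

0


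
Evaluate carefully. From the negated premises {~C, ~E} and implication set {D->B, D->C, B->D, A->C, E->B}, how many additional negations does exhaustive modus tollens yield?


Initial negated facts: {~C, ~E}
Apply modus tollens to closure:
  ~C and D->C  =>  ~D
  ~D and B->D  =>  ~B
  ~C and A->C  =>  ~A
Final negated: {~A, ~B, ~C, ~D, ~E}
New negations: {~A, ~B, ~D}
Count = 3

3


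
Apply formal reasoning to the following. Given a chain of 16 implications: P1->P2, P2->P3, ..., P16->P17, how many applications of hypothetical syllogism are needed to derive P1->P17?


With 16 implications in a chain connecting 17 propositions:
P1->P2, P2->P3, ..., P16->P17
Steps needed = (number of implications) - 1 = 16 - 1 = 15

15


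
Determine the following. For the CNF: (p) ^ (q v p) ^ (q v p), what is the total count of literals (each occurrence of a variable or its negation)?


Counting literals in each clause:
Clause 1: 1 literal(s)
Clause 2: 2 literal(s)
Clause 3: 2 literal(s)
Total = 5

5


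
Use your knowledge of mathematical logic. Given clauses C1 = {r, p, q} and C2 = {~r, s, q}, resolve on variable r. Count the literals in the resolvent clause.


Remove r from C1 and ~r from C2.
C1 remainder: {p, q}
C2 remainder: {s, q}
Union (resolvent): {p, q, s}
Resolvent has 3 literal(s).

3


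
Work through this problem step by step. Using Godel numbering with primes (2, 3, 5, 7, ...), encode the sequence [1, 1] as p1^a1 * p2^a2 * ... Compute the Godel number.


Encode each element as an exponent of the corresponding prime:
  2^1 = 2
  3^1 = 3
Product = 2 * 3 = 6

6


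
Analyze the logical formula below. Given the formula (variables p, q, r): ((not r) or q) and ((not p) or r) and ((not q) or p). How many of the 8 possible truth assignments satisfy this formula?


Evaluate all 8 assignments for p, q, r:
p=0, q=0, r=0: 1
p=0, q=0, r=1: 0
p=0, q=1, r=0: 0
p=0, q=1, r=1: 0
p=1, q=0, r=0: 0
p=1, q=0, r=1: 0
p=1, q=1, r=0: 0
p=1, q=1, r=1: 1
Satisfying count = 2

2


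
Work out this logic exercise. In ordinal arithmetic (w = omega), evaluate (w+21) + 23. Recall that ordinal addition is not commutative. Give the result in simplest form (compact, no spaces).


Compute (w+21) + 23.
Ordinal + is associative but NOT commutative; for finite n>0, n + w = w but w + n stays w+n.
By associativity: (w+21) + 23 = w + (21+23) = w+44.
Result = w+44

w+44


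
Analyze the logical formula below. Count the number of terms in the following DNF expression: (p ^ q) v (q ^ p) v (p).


A DNF formula is a disjunction of terms (conjunctions).
Terms are separated by v.
Counting the disjuncts: 3 terms.

3


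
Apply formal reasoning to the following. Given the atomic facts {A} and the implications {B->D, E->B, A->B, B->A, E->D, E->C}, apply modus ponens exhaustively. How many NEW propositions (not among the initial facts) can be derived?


Initial facts: {A}
Apply modus ponens to closure:
  A and A->B  =>  B
  B and B->D  =>  D
Final known: {A, B, D}
New propositions: {B, D}
Count = 2

2


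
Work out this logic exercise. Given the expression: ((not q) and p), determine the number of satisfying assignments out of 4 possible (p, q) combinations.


Check all 4 assignments:
p=0, q=0: 0
p=0, q=1: 0
p=1, q=0: 1
p=1, q=1: 0
Count of True = 1

1


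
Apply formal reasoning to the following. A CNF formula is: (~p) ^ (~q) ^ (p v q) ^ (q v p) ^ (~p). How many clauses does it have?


A CNF formula is a conjunction of clauses.
Clauses are separated by ^.
Counting the conjuncts: 5 clauses.

5


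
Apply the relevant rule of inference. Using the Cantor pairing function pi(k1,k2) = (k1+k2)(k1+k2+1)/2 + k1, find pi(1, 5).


k1 + k2 = 6
(k1+k2)(k1+k2+1)/2 = 6 * 7 / 2 = 21
pi = 21 + 1 = 22

22


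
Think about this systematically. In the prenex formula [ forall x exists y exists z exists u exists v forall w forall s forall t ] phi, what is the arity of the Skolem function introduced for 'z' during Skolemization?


Quantifier prefix: forall x exists y exists z exists u exists v forall w forall s forall t
'z' is existentially quantified at position 3.
Universal variables preceding it: x
Skolem function arity = 1

1


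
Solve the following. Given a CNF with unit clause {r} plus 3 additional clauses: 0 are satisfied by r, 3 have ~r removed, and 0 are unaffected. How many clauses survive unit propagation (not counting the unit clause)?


Satisfied (removed): 0
Shortened (remain): 3
Unchanged (remain): 0
Remaining = 3 + 0 = 3

3


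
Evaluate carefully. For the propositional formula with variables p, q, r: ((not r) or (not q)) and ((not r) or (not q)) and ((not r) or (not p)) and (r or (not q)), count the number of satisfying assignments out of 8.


Evaluate all 8 assignments for p, q, r:
p=0, q=0, r=0: 1
p=0, q=0, r=1: 1
p=0, q=1, r=0: 0
p=0, q=1, r=1: 0
p=1, q=0, r=0: 1
p=1, q=0, r=1: 0
p=1, q=1, r=0: 0
p=1, q=1, r=1: 0
Satisfying count = 3

3


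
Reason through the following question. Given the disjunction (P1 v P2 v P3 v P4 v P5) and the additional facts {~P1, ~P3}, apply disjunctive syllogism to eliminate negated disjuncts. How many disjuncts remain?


Original disjuncts (5): P1, P2, P3, P4, P5
Negated (eliminate): ~P1, ~P3
Remaining disjuncts: P2, P4, P5
Count = 5 - 2 = 3

3


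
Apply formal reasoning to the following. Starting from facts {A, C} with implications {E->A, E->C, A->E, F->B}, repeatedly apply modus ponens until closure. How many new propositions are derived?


Initial facts: {A, C}
Apply modus ponens to closure:
  A and A->E  =>  E
Final known: {A, C, E}
New propositions: {E}
Count = 1

1


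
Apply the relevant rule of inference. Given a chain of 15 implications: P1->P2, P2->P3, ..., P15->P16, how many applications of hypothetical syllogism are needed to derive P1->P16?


With 15 implications in a chain connecting 16 propositions:
P1->P2, P2->P3, ..., P15->P16
Steps needed = (number of implications) - 1 = 15 - 1 = 14

14


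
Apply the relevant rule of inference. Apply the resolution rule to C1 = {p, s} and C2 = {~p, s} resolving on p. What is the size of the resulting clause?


Remove p from C1 and ~p from C2.
C1 remainder: {s}
C2 remainder: {s}
Union (resolvent): {s}
Resolvent has 1 literal(s).

1


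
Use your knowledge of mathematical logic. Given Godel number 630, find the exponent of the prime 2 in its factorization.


Factorize 630 by dividing by 2 repeatedly.
Division steps: 2 divides 630 exactly 1 time(s).
Exponent of 2 = 1

1


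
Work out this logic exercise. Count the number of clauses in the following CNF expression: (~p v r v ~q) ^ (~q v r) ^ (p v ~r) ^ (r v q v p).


A CNF formula is a conjunction of clauses.
Clauses are separated by ^.
Counting the conjuncts: 4 clauses.

4


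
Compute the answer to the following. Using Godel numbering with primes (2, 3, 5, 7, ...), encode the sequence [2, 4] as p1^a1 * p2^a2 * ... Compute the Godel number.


Encode each element as an exponent of the corresponding prime:
  2^2 = 4
  3^4 = 81
Product = 4 * 81 = 324

324


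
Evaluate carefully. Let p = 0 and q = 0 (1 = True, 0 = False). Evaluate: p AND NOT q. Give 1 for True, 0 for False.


p = 0, q = 0
Operation: p AND NOT q
Evaluate: 0 AND NOT 0 = 0

0


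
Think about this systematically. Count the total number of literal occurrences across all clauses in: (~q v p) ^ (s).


Counting literals in each clause:
Clause 1: 2 literal(s)
Clause 2: 1 literal(s)
Total = 3

3


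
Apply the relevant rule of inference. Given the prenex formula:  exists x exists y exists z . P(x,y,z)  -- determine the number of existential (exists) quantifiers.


Quantifier prefix: exists x exists y exists z
Mark each quantifier type:
  E E E
Universal count = 0, Existential count = 3
Asked for existential (exists) quantifiers: 3

3


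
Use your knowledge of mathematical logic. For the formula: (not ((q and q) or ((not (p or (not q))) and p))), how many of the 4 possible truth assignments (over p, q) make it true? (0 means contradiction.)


Check all 4 assignments:
p=0, q=0: 1
p=0, q=1: 0
p=1, q=0: 1
p=1, q=1: 0
Count of True = 2

2


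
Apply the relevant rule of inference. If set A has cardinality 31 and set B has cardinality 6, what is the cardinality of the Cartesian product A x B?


The Cartesian product A x B contains all ordered pairs (a, b).
|A x B| = |A| * |B| = 31 * 6 = 186

186


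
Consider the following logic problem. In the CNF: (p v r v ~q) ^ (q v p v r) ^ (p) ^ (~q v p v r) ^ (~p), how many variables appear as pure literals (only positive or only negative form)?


Check each variable for pure literal status:
p: mixed (not pure)
q: mixed (not pure)
r: pure positive
Pure literal count = 1

1


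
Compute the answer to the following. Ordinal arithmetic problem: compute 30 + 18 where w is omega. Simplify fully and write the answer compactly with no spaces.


Compute 30 + 18.
Ordinal + is associative but NOT commutative; for finite n>0, n + w = w but w + n stays w+n.
Both operands finite; ordinal + agrees with natural +: 30 + 18 = 48.
Result = 48

48


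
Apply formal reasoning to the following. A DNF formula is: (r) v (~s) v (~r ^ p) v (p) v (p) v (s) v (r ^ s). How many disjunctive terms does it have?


A DNF formula is a disjunction of terms (conjunctions).
Terms are separated by v.
Counting the disjuncts: 7 terms.

7


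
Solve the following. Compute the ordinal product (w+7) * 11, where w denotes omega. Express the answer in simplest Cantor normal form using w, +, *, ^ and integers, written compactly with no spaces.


Compute (w+7) * 11.
Ordinal * is associative and left-distributive over +, but NOT commutative; for finite n>1, n*w = w but w*n stays w*n.
(w+7) * 11 = (w+7) repeated 11 times. Each intermediate +7 is absorbed by the following w; only the last survives: w*11+7.
Result = w*11+7

w*11+7


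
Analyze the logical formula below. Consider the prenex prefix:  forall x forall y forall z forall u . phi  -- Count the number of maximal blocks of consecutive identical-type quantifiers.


Quantifier-type sequence: A A A A  (A=forall, E=exists)
Group into maximal same-type runs:
  Ax4
Number of blocks = 1

1


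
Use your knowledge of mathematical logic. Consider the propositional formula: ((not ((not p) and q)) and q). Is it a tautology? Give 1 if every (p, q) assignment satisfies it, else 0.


Check all 4 assignments:
p=0, q=0: 0
p=0, q=1: 0
p=1, q=0: 0
p=1, q=1: 1
Satisfying count = 1/4.
Tautology iff count = 4: no.

0


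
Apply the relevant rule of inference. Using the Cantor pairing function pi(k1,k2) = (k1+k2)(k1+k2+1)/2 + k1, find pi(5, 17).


k1 + k2 = 22
(k1+k2)(k1+k2+1)/2 = 22 * 23 / 2 = 253
pi = 253 + 5 = 258

258


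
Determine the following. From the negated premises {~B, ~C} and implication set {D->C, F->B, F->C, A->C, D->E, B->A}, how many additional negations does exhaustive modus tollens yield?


Initial negated facts: {~B, ~C}
Apply modus tollens to closure:
  ~C and D->C  =>  ~D
  ~B and F->B  =>  ~F
  ~C and A->C  =>  ~A
Final negated: {~A, ~B, ~C, ~D, ~F}
New negations: {~A, ~D, ~F}
Count = 3

3


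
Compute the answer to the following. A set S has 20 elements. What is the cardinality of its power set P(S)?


The power set of a set with n elements has 2^n elements.
|P(S)| = 2^20 = 1048576

1048576


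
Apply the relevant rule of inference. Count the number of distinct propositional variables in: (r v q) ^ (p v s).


Identify each variable that appears in the formula.
Variables found: p, q, r, s
Count = 4

4


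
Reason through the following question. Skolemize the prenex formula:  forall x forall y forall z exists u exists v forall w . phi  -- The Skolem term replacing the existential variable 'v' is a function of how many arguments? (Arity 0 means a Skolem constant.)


Quantifier prefix: forall x forall y forall z exists u exists v forall w
'v' is existentially quantified at position 5.
Universal variables preceding it: x, y, z
Skolem function arity = 3

3


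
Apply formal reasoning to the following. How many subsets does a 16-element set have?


The power set of a set with n elements has 2^n elements.
|P(S)| = 2^16 = 65536

65536


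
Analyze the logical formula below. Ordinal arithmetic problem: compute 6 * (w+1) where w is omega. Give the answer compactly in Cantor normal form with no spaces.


Compute 6 * (w+1).
Ordinal * is associative and left-distributive over +, but NOT commutative; for finite n>1, n*w = w but w*n stays w*n.
By left-distributivity: 6 * (w+1) = 6*w + 6*1 = w + 6 = w+6.
Result = w+6

w+6


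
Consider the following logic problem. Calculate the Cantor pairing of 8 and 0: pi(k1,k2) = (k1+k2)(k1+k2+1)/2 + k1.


k1 + k2 = 8
(k1+k2)(k1+k2+1)/2 = 8 * 9 / 2 = 36
pi = 36 + 8 = 44

44


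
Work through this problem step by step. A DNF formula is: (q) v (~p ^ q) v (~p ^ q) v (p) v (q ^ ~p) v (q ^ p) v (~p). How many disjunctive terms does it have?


A DNF formula is a disjunction of terms (conjunctions).
Terms are separated by v.
Counting the disjuncts: 7 terms.

7


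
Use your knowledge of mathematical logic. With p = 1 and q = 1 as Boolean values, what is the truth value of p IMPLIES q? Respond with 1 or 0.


p = 1, q = 1
Operation: p IMPLIES q
Evaluate: 1 IMPLIES 1 = 1

1


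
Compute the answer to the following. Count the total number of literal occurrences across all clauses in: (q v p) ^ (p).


Counting literals in each clause:
Clause 1: 2 literal(s)
Clause 2: 1 literal(s)
Total = 3

3


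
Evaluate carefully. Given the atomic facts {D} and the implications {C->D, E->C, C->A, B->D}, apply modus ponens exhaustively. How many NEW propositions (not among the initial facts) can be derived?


Initial facts: {D}
Apply modus ponens to closure:
  (no implication fires)
Final known: {D}
New propositions: {(none)}
Count = 0

0


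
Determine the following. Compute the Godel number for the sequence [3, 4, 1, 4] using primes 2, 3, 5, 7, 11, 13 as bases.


Encode each element as an exponent of the corresponding prime:
  2^3 = 8
  3^4 = 81
  5^1 = 5
  7^4 = 2401
Product = 8 * 81 * 5 * 2401 = 7779240

7779240


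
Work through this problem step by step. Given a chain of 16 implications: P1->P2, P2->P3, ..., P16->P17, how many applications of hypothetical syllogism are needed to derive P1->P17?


With 16 implications in a chain connecting 17 propositions:
P1->P2, P2->P3, ..., P16->P17
Steps needed = (number of implications) - 1 = 16 - 1 = 15

15


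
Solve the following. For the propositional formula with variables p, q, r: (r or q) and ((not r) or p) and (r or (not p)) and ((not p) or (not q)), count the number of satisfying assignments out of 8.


Evaluate all 8 assignments for p, q, r:
p=0, q=0, r=0: 0
p=0, q=0, r=1: 0
p=0, q=1, r=0: 1
p=0, q=1, r=1: 0
p=1, q=0, r=0: 0
p=1, q=0, r=1: 1
p=1, q=1, r=0: 0
p=1, q=1, r=1: 0
Satisfying count = 2

2


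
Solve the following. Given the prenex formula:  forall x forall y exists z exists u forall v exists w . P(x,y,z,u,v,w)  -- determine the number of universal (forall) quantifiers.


Quantifier prefix: forall x forall y exists z exists u forall v exists w
Mark each quantifier type:
  U U E E U E
Universal count = 3, Existential count = 3
Asked for universal (forall) quantifiers: 3

3


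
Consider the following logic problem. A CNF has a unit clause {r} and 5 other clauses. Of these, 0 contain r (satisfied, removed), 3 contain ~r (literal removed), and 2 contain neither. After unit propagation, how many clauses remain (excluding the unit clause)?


Satisfied (removed): 0
Shortened (remain): 3
Unchanged (remain): 2
Remaining = 3 + 2 = 5

5


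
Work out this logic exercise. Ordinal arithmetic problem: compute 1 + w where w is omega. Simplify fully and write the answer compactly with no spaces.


Compute 1 + w.
Ordinal + is associative but NOT commutative; for finite n>0, n + w = w but w + n stays w+n.
Any finite left addend is absorbed by w on the right: 1 + w = w.
Result = w

w


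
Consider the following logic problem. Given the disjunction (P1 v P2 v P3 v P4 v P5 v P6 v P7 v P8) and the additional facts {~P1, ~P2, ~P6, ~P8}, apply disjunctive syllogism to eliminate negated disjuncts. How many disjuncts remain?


Original disjuncts (8): P1, P2, P3, P4, P5, P6, P7, P8
Negated (eliminate): ~P1, ~P2, ~P6, ~P8
Remaining disjuncts: P3, P4, P5, P7
Count = 8 - 4 = 4

4


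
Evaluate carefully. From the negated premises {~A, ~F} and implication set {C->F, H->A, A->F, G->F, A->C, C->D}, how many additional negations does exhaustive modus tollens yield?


Initial negated facts: {~A, ~F}
Apply modus tollens to closure:
  ~F and C->F  =>  ~C
  ~A and H->A  =>  ~H
  ~F and G->F  =>  ~G
Final negated: {~A, ~C, ~F, ~G, ~H}
New negations: {~C, ~G, ~H}
Count = 3

3


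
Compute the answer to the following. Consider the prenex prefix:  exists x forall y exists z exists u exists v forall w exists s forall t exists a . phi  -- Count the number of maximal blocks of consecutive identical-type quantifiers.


Quantifier-type sequence: E A E E E A E A E  (A=forall, E=exists)
Group into maximal same-type runs:
  Ex1 | Ax1 | Ex3 | Ax1 | Ex1 | Ax1 | Ex1
Number of blocks = 7

7


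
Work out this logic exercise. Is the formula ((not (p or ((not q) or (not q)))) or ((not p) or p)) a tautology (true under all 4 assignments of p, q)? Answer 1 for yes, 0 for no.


Check all 4 assignments:
p=0, q=0: 1
p=0, q=1: 1
p=1, q=0: 1
p=1, q=1: 1
Satisfying count = 4/4.
Tautology iff count = 4: yes.

1


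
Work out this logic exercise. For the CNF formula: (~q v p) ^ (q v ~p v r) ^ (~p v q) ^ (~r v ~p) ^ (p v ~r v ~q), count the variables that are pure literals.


Check each variable for pure literal status:
p: mixed (not pure)
q: mixed (not pure)
r: mixed (not pure)
Pure literal count = 0

0


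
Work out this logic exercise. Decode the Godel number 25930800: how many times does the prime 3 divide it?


Factorize 25930800 by dividing by 3 repeatedly.
Division steps: 3 divides 25930800 exactly 3 time(s).
Exponent of 3 = 3

3


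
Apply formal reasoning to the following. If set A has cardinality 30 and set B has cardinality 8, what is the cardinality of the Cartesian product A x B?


The Cartesian product A x B contains all ordered pairs (a, b).
|A x B| = |A| * |B| = 30 * 8 = 240

240


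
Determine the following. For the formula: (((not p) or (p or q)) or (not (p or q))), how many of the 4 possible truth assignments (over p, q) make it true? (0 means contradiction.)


Check all 4 assignments:
p=0, q=0: 1
p=0, q=1: 1
p=1, q=0: 1
p=1, q=1: 1
Count of True = 4

4


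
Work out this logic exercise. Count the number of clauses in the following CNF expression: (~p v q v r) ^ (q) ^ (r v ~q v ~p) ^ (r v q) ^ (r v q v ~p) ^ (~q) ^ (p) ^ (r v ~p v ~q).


A CNF formula is a conjunction of clauses.
Clauses are separated by ^.
Counting the conjuncts: 8 clauses.

8


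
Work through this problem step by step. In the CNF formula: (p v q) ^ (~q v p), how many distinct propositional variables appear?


Identify each variable that appears in the formula.
Variables found: p, q
Count = 2

2


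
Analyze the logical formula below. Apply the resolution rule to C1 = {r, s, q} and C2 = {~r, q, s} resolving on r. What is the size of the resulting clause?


Remove r from C1 and ~r from C2.
C1 remainder: {s, q}
C2 remainder: {q, s}
Union (resolvent): {q, s}
Resolvent has 2 literal(s).

2


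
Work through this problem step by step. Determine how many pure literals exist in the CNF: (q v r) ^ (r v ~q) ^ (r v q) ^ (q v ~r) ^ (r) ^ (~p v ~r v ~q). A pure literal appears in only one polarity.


Check each variable for pure literal status:
p: pure negative
q: mixed (not pure)
r: mixed (not pure)
Pure literal count = 1

1


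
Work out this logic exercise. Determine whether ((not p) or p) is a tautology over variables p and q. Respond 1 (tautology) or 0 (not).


Check all 4 assignments:
p=0, q=0: 1
p=0, q=1: 1
p=1, q=0: 1
p=1, q=1: 1
Satisfying count = 4/4.
Tautology iff count = 4: yes.

1


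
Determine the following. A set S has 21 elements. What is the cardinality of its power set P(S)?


The power set of a set with n elements has 2^n elements.
|P(S)| = 2^21 = 2097152

2097152


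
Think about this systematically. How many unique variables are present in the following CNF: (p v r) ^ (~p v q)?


Identify each variable that appears in the formula.
Variables found: p, q, r
Count = 3

3


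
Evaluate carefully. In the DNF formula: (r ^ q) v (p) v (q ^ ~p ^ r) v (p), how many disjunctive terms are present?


A DNF formula is a disjunction of terms (conjunctions).
Terms are separated by v.
Counting the disjuncts: 4 terms.

4


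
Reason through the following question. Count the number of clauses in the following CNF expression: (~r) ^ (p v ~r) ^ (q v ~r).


A CNF formula is a conjunction of clauses.
Clauses are separated by ^.
Counting the conjuncts: 3 clauses.

3


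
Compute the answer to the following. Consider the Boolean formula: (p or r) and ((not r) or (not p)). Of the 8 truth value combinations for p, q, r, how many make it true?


Evaluate all 8 assignments for p, q, r:
p=0, q=0, r=0: 0
p=0, q=0, r=1: 1
p=0, q=1, r=0: 0
p=0, q=1, r=1: 1
p=1, q=0, r=0: 1
p=1, q=0, r=1: 0
p=1, q=1, r=0: 1
p=1, q=1, r=1: 0
Satisfying count = 4

4


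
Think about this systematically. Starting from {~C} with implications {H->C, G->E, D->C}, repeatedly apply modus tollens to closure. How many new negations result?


Initial negated facts: {~C}
Apply modus tollens to closure:
  ~C and H->C  =>  ~H
  ~C and D->C  =>  ~D
Final negated: {~C, ~D, ~H}
New negations: {~D, ~H}
Count = 2

2


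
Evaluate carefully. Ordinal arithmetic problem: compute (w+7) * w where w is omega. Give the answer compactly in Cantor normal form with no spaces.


Compute (w+7) * w.
Ordinal * is associative and left-distributive over +, but NOT commutative; for finite n>1, n*w = w but w*n stays w*n.
(w+7) * w = sup{(w+7)*k : k<w} = sup{w*k+7} = w^2 (the +7 tail is absorbed in the limit).
Result = w^2

w^2


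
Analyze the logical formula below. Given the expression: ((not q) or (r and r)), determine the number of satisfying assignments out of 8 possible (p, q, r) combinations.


Check all 8 assignments:
p=0, q=0, r=0: 1
p=0, q=0, r=1: 1
p=0, q=1, r=0: 0
p=0, q=1, r=1: 1
p=1, q=0, r=0: 1
p=1, q=0, r=1: 1
p=1, q=1, r=0: 0
p=1, q=1, r=1: 1
Count of True = 6

6


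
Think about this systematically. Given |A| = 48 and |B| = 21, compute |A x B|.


The Cartesian product A x B contains all ordered pairs (a, b).
|A x B| = |A| * |B| = 48 * 21 = 1008

1008


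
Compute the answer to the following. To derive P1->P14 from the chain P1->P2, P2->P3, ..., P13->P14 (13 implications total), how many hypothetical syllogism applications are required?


With 13 implications in a chain connecting 14 propositions:
P1->P2, P2->P3, ..., P13->P14
Steps needed = (number of implications) - 1 = 13 - 1 = 12

12


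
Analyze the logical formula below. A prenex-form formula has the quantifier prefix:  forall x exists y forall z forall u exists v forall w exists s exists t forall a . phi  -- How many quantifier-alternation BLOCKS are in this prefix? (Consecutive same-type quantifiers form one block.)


Quantifier-type sequence: A E A A E A E E A  (A=forall, E=exists)
Group into maximal same-type runs:
  Ax1 | Ex1 | Ax2 | Ex1 | Ax1 | Ex2 | Ax1
Number of blocks = 7

7


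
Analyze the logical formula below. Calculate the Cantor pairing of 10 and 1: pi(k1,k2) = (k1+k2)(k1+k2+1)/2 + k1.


k1 + k2 = 11
(k1+k2)(k1+k2+1)/2 = 11 * 12 / 2 = 66
pi = 66 + 10 = 76

76


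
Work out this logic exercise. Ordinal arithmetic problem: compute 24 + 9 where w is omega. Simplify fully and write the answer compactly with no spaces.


Compute 24 + 9.
Ordinal + is associative but NOT commutative; for finite n>0, n + w = w but w + n stays w+n.
Both operands finite; ordinal + agrees with natural +: 24 + 9 = 33.
Result = 33

33


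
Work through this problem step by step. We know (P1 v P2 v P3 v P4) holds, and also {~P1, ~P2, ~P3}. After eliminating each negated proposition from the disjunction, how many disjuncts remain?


Original disjuncts (4): P1, P2, P3, P4
Negated (eliminate): ~P1, ~P2, ~P3
Remaining disjuncts: P4
Count = 4 - 3 = 1

1


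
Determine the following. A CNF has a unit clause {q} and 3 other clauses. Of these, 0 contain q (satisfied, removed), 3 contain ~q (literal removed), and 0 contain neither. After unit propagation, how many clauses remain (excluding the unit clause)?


Satisfied (removed): 0
Shortened (remain): 3
Unchanged (remain): 0
Remaining = 3 + 0 = 3

3


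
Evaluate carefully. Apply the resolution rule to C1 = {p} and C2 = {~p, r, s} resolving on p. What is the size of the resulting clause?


Remove p from C1 and ~p from C2.
C1 remainder: {}
C2 remainder: {r, s}
Union (resolvent): {r, s}
Resolvent has 2 literal(s).

2


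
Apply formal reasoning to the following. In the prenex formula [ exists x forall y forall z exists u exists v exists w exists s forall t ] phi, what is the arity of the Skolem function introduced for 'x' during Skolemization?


Quantifier prefix: exists x forall y forall z exists u exists v exists w exists s forall t
'x' is existentially quantified at position 1.
No universal quantifiers precede it.
Skolem function arity = 0 (a Skolem constant)

0


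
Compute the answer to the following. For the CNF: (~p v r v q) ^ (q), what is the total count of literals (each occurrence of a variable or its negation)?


Counting literals in each clause:
Clause 1: 3 literal(s)
Clause 2: 1 literal(s)
Total = 4

4


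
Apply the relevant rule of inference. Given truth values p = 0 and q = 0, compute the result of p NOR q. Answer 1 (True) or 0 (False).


p = 0, q = 0
Operation: p NOR q
Evaluate: 0 NOR 0 = 1

1


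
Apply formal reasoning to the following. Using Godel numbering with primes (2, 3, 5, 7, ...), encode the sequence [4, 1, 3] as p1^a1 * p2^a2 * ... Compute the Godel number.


Encode each element as an exponent of the corresponding prime:
  2^4 = 16
  3^1 = 3
  5^3 = 125
Product = 16 * 3 * 125 = 6000

6000


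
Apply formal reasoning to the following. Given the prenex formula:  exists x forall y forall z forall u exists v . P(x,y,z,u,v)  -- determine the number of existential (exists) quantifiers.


Quantifier prefix: exists x forall y forall z forall u exists v
Mark each quantifier type:
  E U U U E
Universal count = 3, Existential count = 2
Asked for existential (exists) quantifiers: 2

2


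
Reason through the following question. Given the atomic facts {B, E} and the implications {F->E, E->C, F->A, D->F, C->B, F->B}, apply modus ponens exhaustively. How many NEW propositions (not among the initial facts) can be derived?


Initial facts: {B, E}
Apply modus ponens to closure:
  E and E->C  =>  C
Final known: {B, C, E}
New propositions: {C}
Count = 1

1


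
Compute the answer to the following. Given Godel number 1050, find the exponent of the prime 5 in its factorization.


Factorize 1050 by dividing by 5 repeatedly.
Division steps: 5 divides 1050 exactly 2 time(s).
Exponent of 5 = 2

2


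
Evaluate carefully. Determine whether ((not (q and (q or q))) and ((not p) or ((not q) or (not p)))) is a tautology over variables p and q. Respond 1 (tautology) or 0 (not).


Check all 4 assignments:
p=0, q=0: 1
p=0, q=1: 0
p=1, q=0: 1
p=1, q=1: 0
Satisfying count = 2/4.
Tautology iff count = 4: no.

0


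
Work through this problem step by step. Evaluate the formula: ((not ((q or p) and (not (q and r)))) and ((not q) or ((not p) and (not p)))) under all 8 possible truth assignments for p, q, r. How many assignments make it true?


Check all 8 assignments:
p=0, q=0, r=0: 1
p=0, q=0, r=1: 1
p=0, q=1, r=0: 0
p=0, q=1, r=1: 1
p=1, q=0, r=0: 0
p=1, q=0, r=1: 0
p=1, q=1, r=0: 0
p=1, q=1, r=1: 0
Count of True = 3

3


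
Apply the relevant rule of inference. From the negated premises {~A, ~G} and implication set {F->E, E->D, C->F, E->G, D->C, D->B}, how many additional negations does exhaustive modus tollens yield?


Initial negated facts: {~A, ~G}
Apply modus tollens to closure:
  ~G and E->G  =>  ~E
  ~E and F->E  =>  ~F
  ~F and C->F  =>  ~C
  ~C and D->C  =>  ~D
Final negated: {~A, ~C, ~D, ~E, ~F, ~G}
New negations: {~C, ~D, ~E, ~F}
Count = 4

4


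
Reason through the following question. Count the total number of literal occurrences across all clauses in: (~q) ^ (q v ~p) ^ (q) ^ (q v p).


Counting literals in each clause:
Clause 1: 1 literal(s)
Clause 2: 2 literal(s)
Clause 3: 1 literal(s)
Clause 4: 2 literal(s)
Total = 6

6


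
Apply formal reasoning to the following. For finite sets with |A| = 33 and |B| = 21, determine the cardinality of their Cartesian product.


The Cartesian product A x B contains all ordered pairs (a, b).
|A x B| = |A| * |B| = 33 * 21 = 693

693


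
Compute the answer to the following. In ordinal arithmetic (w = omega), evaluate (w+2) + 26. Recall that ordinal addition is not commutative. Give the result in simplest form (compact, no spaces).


Compute (w+2) + 26.
Ordinal + is associative but NOT commutative; for finite n>0, n + w = w but w + n stays w+n.
By associativity: (w+2) + 26 = w + (2+26) = w+28.
Result = w+28

w+28


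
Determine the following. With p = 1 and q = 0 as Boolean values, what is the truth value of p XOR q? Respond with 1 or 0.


p = 1, q = 0
Operation: p XOR q
Evaluate: 1 XOR 0 = 1

1


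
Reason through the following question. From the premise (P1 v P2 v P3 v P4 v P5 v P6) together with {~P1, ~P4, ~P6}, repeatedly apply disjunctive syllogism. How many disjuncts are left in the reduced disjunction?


Original disjuncts (6): P1, P2, P3, P4, P5, P6
Negated (eliminate): ~P1, ~P4, ~P6
Remaining disjuncts: P2, P3, P5
Count = 6 - 3 = 3

3


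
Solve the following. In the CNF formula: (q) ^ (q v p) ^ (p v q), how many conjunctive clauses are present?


A CNF formula is a conjunction of clauses.
Clauses are separated by ^.
Counting the conjuncts: 3 clauses.

3


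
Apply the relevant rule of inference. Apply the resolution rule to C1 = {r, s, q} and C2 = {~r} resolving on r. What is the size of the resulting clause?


Remove r from C1 and ~r from C2.
C1 remainder: {s, q}
C2 remainder: {}
Union (resolvent): {q, s}
Resolvent has 2 literal(s).

2


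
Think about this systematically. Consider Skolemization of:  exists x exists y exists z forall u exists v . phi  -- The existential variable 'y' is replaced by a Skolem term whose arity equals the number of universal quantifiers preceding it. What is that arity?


Quantifier prefix: exists x exists y exists z forall u exists v
'y' is existentially quantified at position 2.
No universal quantifiers precede it.
Skolem function arity = 0 (a Skolem constant)

0


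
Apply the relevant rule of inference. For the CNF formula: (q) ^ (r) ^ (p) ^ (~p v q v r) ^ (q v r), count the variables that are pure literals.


Check each variable for pure literal status:
p: mixed (not pure)
q: pure positive
r: pure positive
Pure literal count = 2

2


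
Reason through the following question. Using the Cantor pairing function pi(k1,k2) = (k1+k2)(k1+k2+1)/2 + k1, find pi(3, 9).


k1 + k2 = 12
(k1+k2)(k1+k2+1)/2 = 12 * 13 / 2 = 78
pi = 78 + 3 = 81

81


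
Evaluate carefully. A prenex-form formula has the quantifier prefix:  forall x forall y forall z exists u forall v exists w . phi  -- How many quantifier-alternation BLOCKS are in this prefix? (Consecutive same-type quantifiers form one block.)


Quantifier-type sequence: A A A E A E  (A=forall, E=exists)
Group into maximal same-type runs:
  Ax3 | Ex1 | Ax1 | Ex1
Number of blocks = 4

4


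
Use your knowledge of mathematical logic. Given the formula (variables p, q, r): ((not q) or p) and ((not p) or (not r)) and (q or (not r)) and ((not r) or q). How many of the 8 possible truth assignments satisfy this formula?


Evaluate all 8 assignments for p, q, r:
p=0, q=0, r=0: 1
p=0, q=0, r=1: 0
p=0, q=1, r=0: 0
p=0, q=1, r=1: 0
p=1, q=0, r=0: 1
p=1, q=0, r=1: 0
p=1, q=1, r=0: 1
p=1, q=1, r=1: 0
Satisfying count = 3

3


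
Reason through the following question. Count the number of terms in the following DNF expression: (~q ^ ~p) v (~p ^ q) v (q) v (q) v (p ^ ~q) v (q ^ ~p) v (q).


A DNF formula is a disjunction of terms (conjunctions).
Terms are separated by v.
Counting the disjuncts: 7 terms.

7


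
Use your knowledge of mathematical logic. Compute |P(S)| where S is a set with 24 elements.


The power set of a set with n elements has 2^n elements.
|P(S)| = 2^24 = 16777216

16777216


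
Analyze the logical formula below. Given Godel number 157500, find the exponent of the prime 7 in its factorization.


Factorize 157500 by dividing by 7 repeatedly.
Division steps: 7 divides 157500 exactly 1 time(s).
Exponent of 7 = 1

1


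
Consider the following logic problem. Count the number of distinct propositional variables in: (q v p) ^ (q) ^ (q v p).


Identify each variable that appears in the formula.
Variables found: p, q
Count = 2

2


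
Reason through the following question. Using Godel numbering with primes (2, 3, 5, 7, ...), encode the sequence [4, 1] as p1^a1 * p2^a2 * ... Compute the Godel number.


Encode each element as an exponent of the corresponding prime:
  2^4 = 16
  3^1 = 3
Product = 16 * 3 = 48

48


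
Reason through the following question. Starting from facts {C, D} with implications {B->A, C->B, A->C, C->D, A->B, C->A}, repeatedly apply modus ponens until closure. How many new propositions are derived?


Initial facts: {C, D}
Apply modus ponens to closure:
  C and C->B  =>  B
  C and C->A  =>  A
Final known: {A, B, C, D}
New propositions: {A, B}
Count = 2

2


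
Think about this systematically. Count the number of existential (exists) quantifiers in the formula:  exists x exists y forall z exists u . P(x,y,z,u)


Quantifier prefix: exists x exists y forall z exists u
Mark each quantifier type:
  E E U E
Universal count = 1, Existential count = 3
Asked for existential (exists) quantifiers: 3

3


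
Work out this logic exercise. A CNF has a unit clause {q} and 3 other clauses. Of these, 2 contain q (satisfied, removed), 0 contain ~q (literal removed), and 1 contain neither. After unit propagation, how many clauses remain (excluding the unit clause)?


Satisfied (removed): 2
Shortened (remain): 0
Unchanged (remain): 1
Remaining = 0 + 1 = 1

1


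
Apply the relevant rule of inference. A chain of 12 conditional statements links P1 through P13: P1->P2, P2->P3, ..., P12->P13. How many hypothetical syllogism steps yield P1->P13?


With 12 implications in a chain connecting 13 propositions:
P1->P2, P2->P3, ..., P12->P13
Steps needed = (number of implications) - 1 = 12 - 1 = 11

11


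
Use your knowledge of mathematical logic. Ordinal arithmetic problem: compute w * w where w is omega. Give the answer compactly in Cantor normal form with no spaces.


Compute w * w.
Ordinal * is associative and left-distributive over +, but NOT commutative; for finite n>1, n*w = w but w*n stays w*n.
w * w = w^2 by definition.
Result = w^2

w^2


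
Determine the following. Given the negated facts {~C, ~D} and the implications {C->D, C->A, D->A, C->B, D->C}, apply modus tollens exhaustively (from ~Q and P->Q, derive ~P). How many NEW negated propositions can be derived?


Initial negated facts: {~C, ~D}
Apply modus tollens to closure:
  (no implication fires)
Final negated: {~C, ~D}
New negations: {(none)}
Count = 0

0


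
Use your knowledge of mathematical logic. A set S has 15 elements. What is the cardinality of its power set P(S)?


The power set of a set with n elements has 2^n elements.
|P(S)| = 2^15 = 32768

32768


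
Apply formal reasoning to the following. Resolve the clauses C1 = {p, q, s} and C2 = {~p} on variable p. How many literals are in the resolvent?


Remove p from C1 and ~p from C2.
C1 remainder: {q, s}
C2 remainder: {}
Union (resolvent): {q, s}
Resolvent has 2 literal(s).

2


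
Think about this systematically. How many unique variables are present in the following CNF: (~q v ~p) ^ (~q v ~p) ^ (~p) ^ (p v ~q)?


Identify each variable that appears in the formula.
Variables found: p, q
Count = 2

2


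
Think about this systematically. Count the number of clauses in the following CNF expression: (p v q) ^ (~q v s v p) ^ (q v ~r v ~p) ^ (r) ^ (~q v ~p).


A CNF formula is a conjunction of clauses.
Clauses are separated by ^.
Counting the conjuncts: 5 clauses.

5


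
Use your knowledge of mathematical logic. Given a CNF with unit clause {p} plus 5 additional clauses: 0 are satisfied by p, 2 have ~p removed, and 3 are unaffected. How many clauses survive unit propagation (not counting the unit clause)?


Satisfied (removed): 0
Shortened (remain): 2
Unchanged (remain): 3
Remaining = 2 + 3 = 5

5
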